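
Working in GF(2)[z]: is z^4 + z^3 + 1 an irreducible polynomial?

Yes

Write P(z) = z^4 + z^3 + 1.
Check for roots in GF(2): P(0) = 1; P(1) = 1.
No roots, so no linear factors.
Monic irreducibles of degree 2 over GF(2): z^2 + z + 1.
None of them divide P (all give nonzero remainder).
No irreducible factor of degree ≤ 2 exists, so P is irreducible over GF(2).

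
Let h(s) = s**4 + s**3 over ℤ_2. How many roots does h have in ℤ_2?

Evaluate at each of the 2 elements of ℤ_2:
h(0) = 0 → root; h(1) = 0 → root.
Roots: {0, 1}.

2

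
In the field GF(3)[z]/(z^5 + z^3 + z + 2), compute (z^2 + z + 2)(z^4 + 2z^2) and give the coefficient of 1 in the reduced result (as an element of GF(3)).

1

Multiply in GF(3)[z]: (z^2 + z + 2)·(z^4 + 2z^2) = z^6 + z^5 + z^4 + 2z^3 + z^2.
Reduce using z^5 ≡ 2z^3 + 2z + 1 (mod z^5 + z^3 + z + 2).
Reduced: z^3 + 1.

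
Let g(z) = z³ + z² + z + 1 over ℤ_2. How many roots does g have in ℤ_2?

1

Evaluate at each of the 2 elements of ℤ_2:
g(0) = 1; g(1) = 0 → root.
Roots: {1}.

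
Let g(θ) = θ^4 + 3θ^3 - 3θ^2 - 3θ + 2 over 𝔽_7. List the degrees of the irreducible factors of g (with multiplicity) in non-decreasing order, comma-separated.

Linear factors from roots: (θ - 1), (θ + 1).
Complete factorization: g(θ) = (θ + 1)·(θ - 1)·(θ^2 + 3θ - 2).
Factor degrees with multiplicity: 1 + 1 + 2 = 4.

1, 1, 2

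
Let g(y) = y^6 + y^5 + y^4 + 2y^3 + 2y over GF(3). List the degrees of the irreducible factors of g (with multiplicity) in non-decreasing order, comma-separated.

Roots in GF(3): g(0) = 0 → root; g(1) = 1; g(2) = 0 → root.
Linear factors from roots: (y), (y + 1).
Complete factorization: g(y) = (y)·(y + 1)^2·(y^3 + 2y^2 + 2y + 2).
Factor degrees with multiplicity: 1 + 1 + 1 + 3 = 6.

1, 1, 1, 3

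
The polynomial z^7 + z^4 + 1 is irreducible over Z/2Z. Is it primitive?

Write f(z) = z^7 + z^4 + 1.
|GF(2^7)^×| = 2^7 − 1 = 127. Prime factorization: 127 = 127.
f is primitive ⇔ z has order 127 in GF(2)[z]/(f), i.e. z^(127/q) ≠ 1 for each prime q | 127.
z^(1) mod f = z.
None equal 1, so z has full order 127; f is primitive.

Yes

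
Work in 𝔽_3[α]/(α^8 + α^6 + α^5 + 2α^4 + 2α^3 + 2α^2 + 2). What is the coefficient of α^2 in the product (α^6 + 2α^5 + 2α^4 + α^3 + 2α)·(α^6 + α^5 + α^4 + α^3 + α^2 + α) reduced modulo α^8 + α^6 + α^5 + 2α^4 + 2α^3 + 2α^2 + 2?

0

Multiply in 𝔽_3[α]: (α^6 + 2α^5 + 2α^4 + α^3 + 2α)·(α^6 + α^5 + α^4 + α^3 + α^2 + α) = α^12 + 2α^10 + 2α^7 + α^6 + 2α^5 + 2α^3 + 2α^2.
Reduce using α^8 ≡ 2α^6 + 2α^5 + α^4 + α^3 + α^2 + 1 (mod α^8 + α^6 + α^5 + 2α^4 + 2α^3 + 2α^2 + 2).
Reduced: α^6 + 2α^5 + α^4 + α^3 + 2α.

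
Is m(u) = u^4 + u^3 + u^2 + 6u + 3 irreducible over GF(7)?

Yes

Check for roots in GF(7): m(0) = 3; m(1) = 5; m(2) = 1; m(3) = 5; m(4) = 6; m(5) = 3; m(6) = 5.
No roots, so no linear factors.
Degree-2 irreducible divisors: test the 21 monic irreducibles of degree 2 over GF(7).
None of them divide m (all give nonzero remainder).
No irreducible factor of degree ≤ 2 exists, so m is irreducible over GF(7).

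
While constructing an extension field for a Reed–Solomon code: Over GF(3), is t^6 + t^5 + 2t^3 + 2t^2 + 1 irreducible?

Yes

Write g(t) = t^6 + t^5 + 2t^3 + 2t^2 + 1.
Check for roots in GF(3): g(0) = 1; g(1) = 1; g(2) = 1.
No roots, so no linear factors.
Monic irreducibles of degree 2 over GF(3): t^2 + 1, t^2 + t + 2, t^2 + 2t + 2.
None of them divide g (all give nonzero remainder).
Degree-3 irreducible divisors: test the 8 monic irreducibles of degree 3 over GF(3).
None of them divide g (all give nonzero remainder).
No irreducible factor of degree ≤ 3 exists, so g is irreducible over GF(3).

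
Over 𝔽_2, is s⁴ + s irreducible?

Write h(s) = s⁴ + s.
Check for roots in 𝔽_2: h(0) = 0 → root; h(1) = 0 → root.
h(0) = 0, so (s) divides h(s); h is reducible.

No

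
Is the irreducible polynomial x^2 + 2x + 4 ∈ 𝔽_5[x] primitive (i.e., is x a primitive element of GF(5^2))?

Write f(x) = x^2 + 2x + 4.
|GF(5^2)^×| = 5^2 − 1 = 24. Prime factorization: 24 = 2^3·3.
f is primitive ⇔ x has order 24 in GF(5)[x]/(f), i.e. x^(24/q) ≠ 1 for each prime q | 24.
x^(12) mod f = 1
x^(8) mod f = 2x + 4.
Since x^(12) = 1, the order of x divides 12 < 24; not primitive.

No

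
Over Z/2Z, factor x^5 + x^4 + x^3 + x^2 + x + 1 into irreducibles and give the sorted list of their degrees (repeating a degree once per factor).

Write f(x) = x^5 + x^4 + x^3 + x^2 + x + 1.
Roots in Z/2Z: f(0) = 1; f(1) = 0 → root.
Linear factors from roots: (x + 1).
Complete factorization: f(x) = (x + 1)·(x^2 + x + 1)^2.
Factor degrees with multiplicity: 1 + 2 + 2 = 5.

1, 2, 2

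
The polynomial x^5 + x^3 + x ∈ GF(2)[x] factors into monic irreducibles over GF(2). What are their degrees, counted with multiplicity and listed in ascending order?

Write f(x) = x^5 + x^3 + x.
Roots in GF(2): f(0) = 0 → root; f(1) = 1.
Linear factors from roots: (x).
Complete factorization: f(x) = (x)·(x^2 + x + 1)^2.
Factor degrees with multiplicity: 1 + 2 + 2 = 5.

1, 2, 2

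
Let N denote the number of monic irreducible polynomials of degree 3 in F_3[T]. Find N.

x^(3^3) − x is the product of all monic irreducibles of degree dividing 3; Möbius inversion gives N = (1/3) Σ μ(3/d)·3^d.
Divisors of 3: 1, 3; μ(3/d) for each: -1, 1.
Σ = − 3^1 + 3^3 = 24.
N = 24/3 = 8.

8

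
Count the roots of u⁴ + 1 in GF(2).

Write P(u) = u⁴ + 1.
Evaluate at each of the 2 elements of GF(2):
P(0) = 1; P(1) = 0 → root.
Roots: {1}.

1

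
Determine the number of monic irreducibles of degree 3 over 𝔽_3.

8

x^(3^3) − x is the product of all monic irreducibles of degree dividing 3; Möbius inversion gives N = (1/3) Σ μ(3/d)·3^d.
Divisors of 3: 1, 3; μ(3/d) for each: -1, 1.
Σ = − 3^1 + 3^3 = 24.
N = 24/3 = 8.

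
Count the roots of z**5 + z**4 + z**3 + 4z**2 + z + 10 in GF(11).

Write P(z) = z**5 + z**4 + z**3 + 4z**2 + z + 10.
Evaluate at each of the 11 elements of GF(11):
P(0) = 10; P(1) = 7; P(2) = 7; P(3) = 4; P(4) = 3; P(5) = 8; P(6) = 10; P(7) = 8; P(8) = 8; P(9) = 0 → root; P(10) = 1.
Roots: {9}.

1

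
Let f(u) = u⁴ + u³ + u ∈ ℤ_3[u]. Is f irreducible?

No

Check for roots in ℤ_3: f(0) = 0 → root; f(1) = 0 → root; f(2) = 2.
f(0) = 0, so (u) divides f(u); f is reducible.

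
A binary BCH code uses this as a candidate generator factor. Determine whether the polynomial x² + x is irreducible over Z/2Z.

No

Write m(x) = x² + x.
Check for roots in Z/2Z: m(0) = 0 → root; m(1) = 0 → root.
m(0) = 0, so (x) divides m(x); m is reducible.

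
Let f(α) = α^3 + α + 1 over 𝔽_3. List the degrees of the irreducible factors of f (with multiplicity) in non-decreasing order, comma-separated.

1, 2

Roots in 𝔽_3: f(0) = 1; f(1) = 0 → root; f(2) = 2.
Linear factors from roots: (α + 2).
Complete factorization: f(α) = (α + 2)·(α^2 + α + 2).
Factor degrees with multiplicity: 1 + 2 = 3.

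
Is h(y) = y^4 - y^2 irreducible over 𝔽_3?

Check for roots in 𝔽_3: h(0) = 0 → root; h(1) = 0 → root; h(2) = 0 → root.
h(0) = 0, so (y) divides h(y); h is reducible.

No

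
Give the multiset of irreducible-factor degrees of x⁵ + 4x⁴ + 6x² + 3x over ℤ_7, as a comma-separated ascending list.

1, 1, 1, 1, 1

Write h(x) = x⁵ + 4x⁴ + 6x² + 3x.
Linear factors from roots: (x), (x + 6), (x + 5), (x + 4), (x + 3).
Complete factorization: h(x) = (x)·(x + 3)·(x + 4)·(x + 5)·(x + 6).
Factor degrees with multiplicity: 1 + 1 + 1 + 1 + 1 = 5.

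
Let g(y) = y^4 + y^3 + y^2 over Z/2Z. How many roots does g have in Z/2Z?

1

Evaluate at each of the 2 elements of Z/2Z:
g(0) = 0 → root; g(1) = 1.
Roots: {0}.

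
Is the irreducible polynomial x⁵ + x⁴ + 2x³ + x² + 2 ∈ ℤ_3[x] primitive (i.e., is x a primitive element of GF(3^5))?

No

Write f(x) = x⁵ + x⁴ + 2x³ + x² + 2.
|GF(3^5)^×| = 3^5 − 1 = 242. Prime factorization: 242 = 2·11^2.
f is primitive ⇔ x has order 242 in GF(3)[x]/(f), i.e. x^(242/q) ≠ 1 for each prime q | 242.
x^(121) mod f = 1
x^(22) mod f = 1
Since x^(121) = 1, the order of x divides 121 < 242; not primitive.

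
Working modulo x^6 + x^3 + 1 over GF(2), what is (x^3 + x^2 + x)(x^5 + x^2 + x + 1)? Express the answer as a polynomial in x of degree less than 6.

Multiply in GF(2)[x]: (x^3 + x^2 + x)·(x^5 + x^2 + x + 1) = x^8 + x^7 + x^6 + x^5 + x^3 + x.
Reduce using x^6 ≡ x^3 + 1 (mod x^6 + x^3 + 1).
Reduced: x^4 + x^2 + 1.

x^4 + x^2 + 1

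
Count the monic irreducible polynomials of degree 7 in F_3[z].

312

Gauss's count: N_{3}(7) = (1/7) Σ_{d|7} μ(7/d)·3^d.
Divisors of 7: 1, 7; μ(7/d) for each: -1, 1.
Σ = − 3^1 + 3^7 = 2184.
N = 2184/7 = 312.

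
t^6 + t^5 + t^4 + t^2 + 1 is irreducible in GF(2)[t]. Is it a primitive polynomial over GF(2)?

Write f(t) = t^6 + t^5 + t^4 + t^2 + 1.
|GF(2^6)^×| = 2^6 − 1 = 63. Prime factorization: 63 = 3^2·7.
f is primitive ⇔ t has order 63 in GF(2)[t]/(f), i.e. t^(63/q) ≠ 1 for each prime q | 63.
t^(21) mod f = 1
t^(9) mod f = t^3 + 1.
Since t^(21) = 1, the order of t divides 21 < 63; not primitive.

No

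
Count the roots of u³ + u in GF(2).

Write P(u) = u³ + u.
Evaluate at each of the 2 elements of GF(2):
P(0) = 0 → root; P(1) = 0 → root.
Roots: {0, 1}.

2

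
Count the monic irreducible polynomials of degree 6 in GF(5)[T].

x^(5^6) − x is the product of all monic irreducibles of degree dividing 6; Möbius inversion gives N = (1/6) Σ μ(6/d)·5^d.
Divisors of 6: 1, 2, 3, 6; μ(6/d) for each: 1, -1, -1, 1.
Σ = 5^1 − 5^2 − 5^3 + 5^6 = 15480.
N = 15480/6 = 2580.

2580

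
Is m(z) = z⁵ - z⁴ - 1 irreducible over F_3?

Check for roots in F_3: m(0) = 2; m(1) = 2; m(2) = 0 → root.
m(2) = 0, so (z − 2) divides m(z); m is reducible.

No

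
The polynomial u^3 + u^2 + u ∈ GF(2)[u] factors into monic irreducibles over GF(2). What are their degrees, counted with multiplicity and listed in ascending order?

1, 2

Write f(u) = u^3 + u^2 + u.
Roots in GF(2): f(0) = 0 → root; f(1) = 1.
Linear factors from roots: (u).
Complete factorization: f(u) = (u)·(u^2 + u + 1).
Factor degrees with multiplicity: 1 + 2 = 3.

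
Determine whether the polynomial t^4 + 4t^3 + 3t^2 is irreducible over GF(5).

No

Write P(t) = t^4 + 4t^3 + 3t^2.
Check for roots in GF(5): P(0) = 0 → root; P(1) = 3; P(2) = 0 → root; P(3) = 1; P(4) = 0 → root.
P(0) = 0, so (t) divides P(t); P is reducible.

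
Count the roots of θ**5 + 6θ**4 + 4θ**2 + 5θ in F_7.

Write g(θ) = θ**5 + 6θ**4 + 4θ**2 + 5θ.
Evaluate at each of the 7 elements of F_7:
g(0) = 0 → root; g(1) = 2; g(2) = 0 → root; g(3) = 3; g(4) = 5; g(5) = 0 → root; g(6) = 4.
Roots: {0, 2, 5}.

3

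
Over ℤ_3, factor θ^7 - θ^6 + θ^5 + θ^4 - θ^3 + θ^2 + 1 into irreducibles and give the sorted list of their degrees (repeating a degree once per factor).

Write f(θ) = θ^7 - θ^6 + θ^5 + θ^4 - θ^3 + θ^2 + 1.
Roots in ℤ_3: f(0) = 1; f(1) = 0 → root; f(2) = 1.
Linear factors from roots: (θ - 1).
Complete factorization: f(θ) = (θ - 1)^2·(θ^2 - θ - 1)·(θ^3 - θ^2 - θ - 1).
Factor degrees with multiplicity: 1 + 1 + 2 + 3 = 7.

1, 1, 2, 3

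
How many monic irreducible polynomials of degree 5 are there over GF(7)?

By the necklace-counting formula, N_7(5) = (1/5) Σ_{d|5} μ(5/d)·7^d.
Divisors of 5: 1, 5; μ(5/d) for each: -1, 1.
Σ = − 7^1 + 7^5 = 16800.
N = 16800/5 = 3360.

3360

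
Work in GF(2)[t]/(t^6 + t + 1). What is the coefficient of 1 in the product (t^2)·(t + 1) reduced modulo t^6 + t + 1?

0

Multiply in GF(2)[t]: (t^2)·(t + 1) = t^3 + t^2.
Reduced: t^3 + t^2.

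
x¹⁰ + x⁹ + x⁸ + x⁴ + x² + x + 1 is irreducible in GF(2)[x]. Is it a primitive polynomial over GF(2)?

Yes

Write f(x) = x¹⁰ + x⁹ + x⁸ + x⁴ + x² + x + 1.
|GF(2^10)^×| = 2^10 − 1 = 1023. Prime factorization: 1023 = 3·11·31.
f is primitive ⇔ x has order 1023 in GF(2)[x]/(f), i.e. x^(1023/q) ≠ 1 for each prime q | 1023.
x^(341) mod f = x⁶ + x⁵ + x⁴ + x² + 1.
x^(93) mod f = x⁸ + x⁴ + x² + 1.
x^(33) mod f = x⁷ + x⁶ + x⁴ + x.
None equal 1, so x has full order 1023; f is primitive.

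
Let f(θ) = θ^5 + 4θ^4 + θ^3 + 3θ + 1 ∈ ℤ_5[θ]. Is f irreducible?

Check for roots in ℤ_5: f(0) = 1; f(1) = 0 → root; f(2) = 1; f(3) = 4; f(4) = 0 → root.
f(1) = 0, so (θ − 1) divides f(θ); f is reducible.

No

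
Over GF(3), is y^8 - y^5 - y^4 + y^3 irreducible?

Write m(y) = y^8 - y^5 - y^4 + y^3.
Check for roots in GF(3): m(0) = 0 → root; m(1) = 0 → root; m(2) = 0 → root.
m(0) = 0, so (y) divides m(y); m is reducible.

No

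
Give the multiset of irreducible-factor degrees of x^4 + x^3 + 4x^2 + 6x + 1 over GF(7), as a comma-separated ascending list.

2, 2

Write g(x) = x^4 + x^3 + 4x^2 + 6x + 1.
Complete factorization: g(x) = (x^2 + 2x + 2)·(x^2 + 6x + 4).
Factor degrees with multiplicity: 2 + 2 = 4.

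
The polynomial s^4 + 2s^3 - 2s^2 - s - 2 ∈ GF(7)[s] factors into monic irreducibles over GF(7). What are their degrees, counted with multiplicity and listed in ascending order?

1, 3

Write h(s) = s^4 + 2s^3 - 2s^2 - s - 2.
Linear factors from roots: (s - 3).
Complete factorization: h(s) = (s - 3)·(s^3 - 2s^2 - s + 3).
Factor degrees with multiplicity: 1 + 3 = 4.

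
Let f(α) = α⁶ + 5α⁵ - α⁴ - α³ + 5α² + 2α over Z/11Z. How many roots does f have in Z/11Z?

6

Evaluate at each of the 11 elements of Z/11Z:
f(0) = 0 → root; f(1) = 0 → root; f(2) = 4; f(3) = 6; f(4) = 8; f(5) = 0 → root; f(6) = 0 → root; f(7) = 0 → root; f(8) = 5; f(9) = 0 → root; f(10) = 10.
Roots: {0, 1, 5, 6, 7, 9}.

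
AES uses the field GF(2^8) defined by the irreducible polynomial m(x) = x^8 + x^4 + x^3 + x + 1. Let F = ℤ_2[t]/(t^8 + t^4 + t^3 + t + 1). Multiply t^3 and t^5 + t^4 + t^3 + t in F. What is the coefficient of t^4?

0

Multiply in ℤ_2[t]: (t^3)·(t^5 + t^4 + t^3 + t) = t^8 + t^7 + t^6 + t^4.
Reduce using t^8 ≡ t^4 + t^3 + t + 1 (mod t^8 + t^4 + t^3 + t + 1).
Reduced: t^7 + t^6 + t^3 + t + 1.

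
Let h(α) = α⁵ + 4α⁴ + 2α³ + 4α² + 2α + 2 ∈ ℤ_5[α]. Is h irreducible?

Check for roots in ℤ_5: h(0) = 2; h(1) = 0 → root; h(2) = 4; h(3) = 0 → root; h(4) = 0 → root.
h(1) = 0, so (α − 1) divides h(α); h is reducible.

No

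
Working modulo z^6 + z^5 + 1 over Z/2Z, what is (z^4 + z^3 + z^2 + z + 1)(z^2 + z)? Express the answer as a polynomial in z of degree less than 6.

z^5 + z + 1

Multiply in Z/2Z[z]: (z^4 + z^3 + z^2 + z + 1)·(z^2 + z) = z^6 + z.
Reduce using z^6 ≡ z^5 + 1 (mod z^6 + z^5 + 1).
Reduced: z^5 + z + 1.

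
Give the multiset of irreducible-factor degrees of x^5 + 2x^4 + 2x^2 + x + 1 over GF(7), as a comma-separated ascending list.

Write h(x) = x^5 + 2x^4 + 2x^2 + x + 1.
Linear factors from roots: (x + 6), (x + 4), (x + 2).
Complete factorization: h(x) = (x + 2)·(x + 4)·(x + 6)·(x^2 + 4x + 6).
Factor degrees with multiplicity: 1 + 1 + 1 + 2 = 5.

1, 1, 1, 2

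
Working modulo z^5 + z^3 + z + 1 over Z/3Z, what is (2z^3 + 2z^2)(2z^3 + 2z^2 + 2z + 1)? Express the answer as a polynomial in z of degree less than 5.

Multiply in Z/3Z[z]: (2z^3 + 2z^2)·(2z^3 + 2z^2 + 2z + 1) = z^6 + 2z^5 + 2z^4 + 2z^2.
Reduce using z^5 ≡ 2z^3 + 2z + 2 (mod z^5 + z^3 + z + 1).
Reduced: z^4 + z^3 + z^2 + 1.

z^4 + z^3 + z^2 + 1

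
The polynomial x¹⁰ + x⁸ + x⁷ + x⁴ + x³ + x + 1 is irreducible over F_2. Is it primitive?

Write f(x) = x¹⁰ + x⁸ + x⁷ + x⁴ + x³ + x + 1.
|GF(2^10)^×| = 2^10 − 1 = 1023. Prime factorization: 1023 = 3·11·31.
f is primitive ⇔ x has order 1023 in GF(2)[x]/(f), i.e. x^(1023/q) ≠ 1 for each prime q | 1023.
x^(341) mod f = 1
x^(93) mod f = x⁹ + x⁷ + x².
x^(33) mod f = x⁷ + x⁶ + x⁴ + x³ + x² + x + 1.
Since x^(341) = 1, the order of x divides 341 < 1023; not primitive.

No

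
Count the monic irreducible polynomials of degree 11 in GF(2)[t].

By the necklace-counting formula, N_2(11) = (1/11) Σ_{d|11} μ(11/d)·2^d.
Divisors of 11: 1, 11; μ(11/d) for each: -1, 1.
Σ = − 2^1 + 2^11 = 2046.
N = 2046/11 = 186.

186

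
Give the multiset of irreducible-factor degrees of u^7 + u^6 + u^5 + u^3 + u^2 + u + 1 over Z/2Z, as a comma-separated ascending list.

7

Write g(u) = u^7 + u^6 + u^5 + u^3 + u^2 + u + 1.
Roots in Z/2Z: g(0) = 1; g(1) = 1.
Complete factorization: g(u) = (u^7 + u^6 + u^5 + u^3 + u^2 + u + 1).
Factor degrees with multiplicity: 7 = 7.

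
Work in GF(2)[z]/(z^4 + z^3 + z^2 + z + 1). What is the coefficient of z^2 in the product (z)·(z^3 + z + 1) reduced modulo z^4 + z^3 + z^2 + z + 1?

0

Multiply in GF(2)[z]: (z)·(z^3 + z + 1) = z^4 + z^2 + z.
Reduce using z^4 ≡ z^3 + z^2 + z + 1 (mod z^4 + z^3 + z^2 + z + 1).
Reduced: z^3 + 1.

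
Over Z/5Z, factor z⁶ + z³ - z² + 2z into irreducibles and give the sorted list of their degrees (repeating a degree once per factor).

Write h(z) = z⁶ + z³ - z² + 2z.
Roots in Z/5Z: h(0) = 0 → root; h(1) = 3; h(2) = 2; h(3) = 3; h(4) = 2.
Linear factors from roots: (z).
Complete factorization: h(z) = (z)·(z² - 2z - 1)·(z³ + 2z² - 2).
Factor degrees with multiplicity: 1 + 2 + 3 = 6.

1, 2, 3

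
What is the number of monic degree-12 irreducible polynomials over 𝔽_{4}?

Gauss's count: N_{4}(12) = (1/12) Σ_{d|12} μ(12/d)·4^d.
Divisors of 12: 1, 2, 3, 4, 6, 12; μ(12/d) for each: 0, 1, 0, -1, -1, 1.
Σ = 4^2 − 4^4 − 4^6 + 4^12 = 16772880.
N = 16772880/12 = 1397740.

1397740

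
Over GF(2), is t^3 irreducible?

Write h(t) = t^3.
Check for roots in GF(2): h(0) = 0 → root; h(1) = 1.
h(0) = 0, so (t) divides h(t); h is reducible.

No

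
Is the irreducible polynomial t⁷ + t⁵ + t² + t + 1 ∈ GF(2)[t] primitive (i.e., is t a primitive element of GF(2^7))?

Yes

Write f(t) = t⁷ + t⁵ + t² + t + 1.
|GF(2^7)^×| = 2^7 − 1 = 127. Prime factorization: 127 = 127.
f is primitive ⇔ t has order 127 in GF(2)[t]/(f), i.e. t^(127/q) ≠ 1 for each prime q | 127.
t^(1) mod f = t.
None equal 1, so t has full order 127; f is primitive.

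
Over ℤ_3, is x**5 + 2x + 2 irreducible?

Write P(x) = x**5 + 2x + 2.
Check for roots in ℤ_3: P(0) = 2; P(1) = 2; P(2) = 2.
No roots, so no linear factors.
Monic irreducibles of degree 2 over GF(3): x**2 + 1, x**2 + x + 2, x**2 + 2x + 2.
None of them divide P (all give nonzero remainder).
No irreducible factor of degree ≤ 2 exists, so P is irreducible over GF(3).

Yes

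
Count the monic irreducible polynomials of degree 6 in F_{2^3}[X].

Gauss's count: N_{8}(6) = (1/6) Σ_{d|6} μ(6/d)·8^d.
Divisors of 6: 1, 2, 3, 6; μ(6/d) for each: 1, -1, -1, 1.
Σ = 8^1 − 8^2 − 8^3 + 8^6 = 261576.
N = 261576/6 = 43596.

43596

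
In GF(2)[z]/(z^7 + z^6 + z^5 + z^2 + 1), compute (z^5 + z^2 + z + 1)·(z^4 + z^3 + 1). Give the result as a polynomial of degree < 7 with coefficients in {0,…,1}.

Multiply in GF(2)[z]: (z^5 + z^2 + z + 1)·(z^4 + z^3 + 1) = z^9 + z^8 + z^6 + z^5 + z^3 + z^2 + z + 1.
Reduce using z^7 ≡ z^6 + z^5 + z^2 + 1 (mod z^7 + z^6 + z^5 + z^2 + 1).
Reduced: z^4 + z^3 + z^2 + z.

z^4 + z^3 + z^2 + z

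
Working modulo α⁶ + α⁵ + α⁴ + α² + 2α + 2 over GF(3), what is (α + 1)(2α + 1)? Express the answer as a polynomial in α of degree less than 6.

Multiply in GF(3)[α]: (α + 1)·(2α + 1) = 2α² + 1.
Reduced: 2α² + 1.

2α^2 + 1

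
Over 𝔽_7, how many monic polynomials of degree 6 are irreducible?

Gauss's count: N_{7}(6) = (1/6) Σ_{d|6} μ(6/d)·7^d.
Divisors of 6: 1, 2, 3, 6; μ(6/d) for each: 1, -1, -1, 1.
Σ = 7^1 − 7^2 − 7^3 + 7^6 = 117264.
N = 117264/6 = 19544.

19544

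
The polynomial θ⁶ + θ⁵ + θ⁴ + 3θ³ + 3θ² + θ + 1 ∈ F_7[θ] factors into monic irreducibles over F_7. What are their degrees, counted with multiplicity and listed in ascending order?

Write h(θ) = θ⁶ + θ⁵ + θ⁴ + 3θ³ + 3θ² + θ + 1.
Linear factors from roots: (θ + 3), (θ + 2).
Complete factorization: h(θ) = (θ + 3)·(θ + 2)^2·(θ³ + θ² + 6θ + 3).
Factor degrees with multiplicity: 1 + 1 + 1 + 3 = 6.

1, 1, 1, 3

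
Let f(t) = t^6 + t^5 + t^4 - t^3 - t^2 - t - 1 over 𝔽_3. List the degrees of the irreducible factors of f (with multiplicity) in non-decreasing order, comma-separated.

Roots in 𝔽_3: f(0) = 2; f(1) = 2; f(2) = 1.
Complete factorization: f(t) = (t^6 + t^5 + t^4 - t^3 - t^2 - t - 1).
Factor degrees with multiplicity: 6 = 6.

6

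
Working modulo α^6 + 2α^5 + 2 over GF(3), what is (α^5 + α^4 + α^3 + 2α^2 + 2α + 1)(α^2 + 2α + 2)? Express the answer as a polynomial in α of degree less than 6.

2α^3 + α

Multiply in GF(3)[α]: (α^5 + α^4 + α^3 + 2α^2 + 2α + 1)·(α^2 + 2α + 2) = α^7 + 2α^5 + 2α^3 + 2.
Reduce using α^6 ≡ α^5 + 1 (mod α^6 + 2α^5 + 2).
Reduced: 2α^3 + α.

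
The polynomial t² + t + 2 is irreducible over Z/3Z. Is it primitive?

Yes

Write f(t) = t² + t + 2.
|GF(3^2)^×| = 3^2 − 1 = 8. Prime factorization: 8 = 2^3.
f is primitive ⇔ t has order 8 in GF(3)[t]/(f), i.e. t^(8/q) ≠ 1 for each prime q | 8.
t^(4) mod f = 2.
None equal 1, so t has full order 8; f is primitive.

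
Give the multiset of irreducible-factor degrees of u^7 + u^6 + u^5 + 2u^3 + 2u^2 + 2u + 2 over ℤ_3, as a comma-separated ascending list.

Write f(u) = u^7 + u^6 + u^5 + 2u^3 + 2u^2 + 2u + 2.
Roots in ℤ_3: f(0) = 2; f(1) = 2; f(2) = 2.
Complete factorization: f(u) = (u^7 + u^6 + u^5 + 2u^3 + 2u^2 + 2u + 2).
Factor degrees with multiplicity: 7 = 7.

7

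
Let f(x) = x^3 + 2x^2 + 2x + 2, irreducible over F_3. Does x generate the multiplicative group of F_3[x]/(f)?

No

|GF(3^3)^×| = 3^3 − 1 = 26. Prime factorization: 26 = 2·13.
f is primitive ⇔ x has order 26 in GF(3)[x]/(f), i.e. x^(26/q) ≠ 1 for each prime q | 26.
x^(13) mod f = 1
x^(2) mod f = x^2.
Since x^(13) = 1, the order of x divides 13 < 26; not primitive.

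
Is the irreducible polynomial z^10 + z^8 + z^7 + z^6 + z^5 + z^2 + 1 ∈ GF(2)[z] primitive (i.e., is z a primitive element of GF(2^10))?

Yes

Write f(z) = z^10 + z^8 + z^7 + z^6 + z^5 + z^2 + 1.
|GF(2^10)^×| = 2^10 − 1 = 1023. Prime factorization: 1023 = 3·11·31.
f is primitive ⇔ z has order 1023 in GF(2)[z]/(f), i.e. z^(1023/q) ≠ 1 for each prime q | 1023.
z^(341) mod f = z^9 + z^6 + z^5 + z^2 + z.
z^(93) mod f = z^8 + z^7 + z^2 + z.
z^(33) mod f = z^7 + z^6 + z^5 + z^4 + z + 1.
None equal 1, so z has full order 1023; f is primitive.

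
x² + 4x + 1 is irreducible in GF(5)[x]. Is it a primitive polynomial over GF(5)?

Write f(x) = x² + 4x + 1.
|GF(5^2)^×| = 5^2 − 1 = 24. Prime factorization: 24 = 2^3·3.
f is primitive ⇔ x has order 24 in GF(5)[x]/(f), i.e. x^(24/q) ≠ 1 for each prime q | 24.
x^(12) mod f = 1
x^(8) mod f = x + 4.
Since x^(12) = 1, the order of x divides 12 < 24; not primitive.

No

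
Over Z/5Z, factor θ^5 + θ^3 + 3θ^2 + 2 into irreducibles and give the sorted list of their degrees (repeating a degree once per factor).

5

Write h(θ) = θ^5 + θ^3 + 3θ^2 + 2.
Roots in Z/5Z: h(0) = 2; h(1) = 2; h(2) = 4; h(3) = 4; h(4) = 3.
Complete factorization: h(θ) = (θ^5 + θ^3 + 3θ^2 + 2).
Factor degrees with multiplicity: 5 = 5.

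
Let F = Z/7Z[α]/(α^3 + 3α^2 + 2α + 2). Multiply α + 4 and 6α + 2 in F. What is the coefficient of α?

5

Multiply in Z/7Z[α]: (α + 4)·(6α + 2) = 6α^2 + 5α + 1.
Reduced: 6α^2 + 5α + 1.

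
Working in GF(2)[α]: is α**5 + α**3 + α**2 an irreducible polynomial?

No

Write P(α) = α**5 + α**3 + α**2.
Check for roots in GF(2): P(0) = 0 → root; P(1) = 1.
P(0) = 0, so (α) divides P(α); P is reducible.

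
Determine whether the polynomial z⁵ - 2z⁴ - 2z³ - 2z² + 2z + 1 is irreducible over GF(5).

Yes

Write g(z) = z⁵ - 2z⁴ - 2z³ - 2z² + 2z + 1.
Check for roots in GF(5): g(0) = 1; g(1) = 3; g(2) = 1; g(3) = 1; g(4) = 1.
No roots, so no linear factors.
Degree-2 irreducible divisors: test the 10 monic irreducibles of degree 2 over GF(5).
None of them divide g (all give nonzero remainder).
No irreducible factor of degree ≤ 2 exists, so g is irreducible over GF(5).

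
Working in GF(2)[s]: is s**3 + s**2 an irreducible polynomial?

No

Write h(s) = s**3 + s**2.
Check for roots in GF(2): h(0) = 0 → root; h(1) = 0 → root.
h(0) = 0, so (s) divides h(s); h is reducible.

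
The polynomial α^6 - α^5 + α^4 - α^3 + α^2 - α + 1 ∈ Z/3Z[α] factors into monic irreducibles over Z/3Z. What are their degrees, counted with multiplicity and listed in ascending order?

Write h(α) = α^6 - α^5 + α^4 - α^3 + α^2 - α + 1.
Roots in Z/3Z: h(0) = 1; h(1) = 1; h(2) = 1.
Complete factorization: h(α) = (α^6 - α^5 + α^4 - α^3 + α^2 - α + 1).
Factor degrees with multiplicity: 6 = 6.

6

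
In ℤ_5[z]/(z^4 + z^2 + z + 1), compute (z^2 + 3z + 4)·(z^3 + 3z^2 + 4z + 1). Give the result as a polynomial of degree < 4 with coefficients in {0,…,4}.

z^3 + 3z^2 + 2z + 3

Multiply in ℤ_5[z]: (z^2 + 3z + 4)·(z^3 + 3z^2 + 4z + 1) = z^5 + z^4 + 2z^3 + 4z + 4.
Reduce using z^4 ≡ 4z^2 + 4z + 4 (mod z^4 + z^2 + z + 1).
Reduced: z^3 + 3z^2 + 2z + 3.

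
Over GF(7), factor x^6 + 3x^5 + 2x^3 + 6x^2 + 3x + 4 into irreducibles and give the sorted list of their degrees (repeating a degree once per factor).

Write g(x) = x^6 + 3x^5 + 2x^3 + 6x^2 + 3x + 4.
Linear factors from roots: (x + 5).
Complete factorization: g(x) = (x + 5)^2·(x^2 + 3x + 6)·(x^2 + 4x + 6).
Factor degrees with multiplicity: 1 + 1 + 2 + 2 = 6.

1, 1, 2, 2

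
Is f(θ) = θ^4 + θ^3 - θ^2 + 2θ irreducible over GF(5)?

Check for roots in GF(5): f(0) = 0 → root; f(1) = 3; f(2) = 4; f(3) = 0 → root; f(4) = 2.
f(0) = 0, so (θ) divides f(θ); f is reducible.

No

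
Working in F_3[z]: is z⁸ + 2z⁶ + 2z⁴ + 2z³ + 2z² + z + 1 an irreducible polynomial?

Yes

Write P(z) = z⁸ + 2z⁶ + 2z⁴ + 2z³ + 2z² + z + 1.
Check for roots in F_3: P(0) = 1; P(1) = 2; P(2) = 2.
No roots, so no linear factors.
Monic irreducibles of degree 2 over GF(3): z² + 1, z² + z + 2, z² + 2z + 2.
None of them divide P (all give nonzero remainder).
Degree-3 irreducible divisors: test the 8 monic irreducibles of degree 3 over GF(3).
None of them divide P (all give nonzero remainder).
Degree-4 irreducible divisors: test the 18 monic irreducibles of degree 4 over GF(3).
None of them divide P (all give nonzero remainder).
No irreducible factor of degree ≤ 4 exists, so P is irreducible over GF(3).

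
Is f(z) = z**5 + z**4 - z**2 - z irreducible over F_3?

Check for roots in F_3: f(0) = 0 → root; f(1) = 0 → root; f(2) = 0 → root.
f(0) = 0, so (z) divides f(z); f is reducible.

No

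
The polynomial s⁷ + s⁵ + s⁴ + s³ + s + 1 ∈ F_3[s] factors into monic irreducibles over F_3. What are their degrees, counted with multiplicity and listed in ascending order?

Write h(s) = s⁷ + s⁵ + s⁴ + s³ + s + 1.
Roots in F_3: h(0) = 1; h(1) = 0 → root; h(2) = 1.
Linear factors from roots: (s + 2).
Complete factorization: h(s) = (s + 2)·(s² + 2s + 2)·(s² + s + 2)^2.
Factor degrees with multiplicity: 1 + 2 + 2 + 2 = 7.

1, 2, 2, 2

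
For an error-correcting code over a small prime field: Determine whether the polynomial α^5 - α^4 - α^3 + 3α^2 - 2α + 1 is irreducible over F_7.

Yes

Write f(α) = α^5 - α^4 - α^3 + 3α^2 - 2α + 1.
Check for roots in F_7: f(0) = 1; f(1) = 1; f(2) = 3; f(3) = 3; f(4) = 3; f(5) = 5; f(6) = 5.
No roots, so no linear factors.
Degree-2 irreducible divisors: test the 21 monic irreducibles of degree 2 over GF(7).
None of them divide f (all give nonzero remainder).
No irreducible factor of degree ≤ 2 exists, so f is irreducible over GF(7).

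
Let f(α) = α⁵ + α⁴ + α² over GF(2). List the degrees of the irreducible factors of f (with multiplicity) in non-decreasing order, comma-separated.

1, 1, 3

Roots in GF(2): f(0) = 0 → root; f(1) = 1.
Linear factors from roots: (α).
Complete factorization: f(α) = (α)^2·(α³ + α² + 1).
Factor degrees with multiplicity: 1 + 1 + 3 = 5.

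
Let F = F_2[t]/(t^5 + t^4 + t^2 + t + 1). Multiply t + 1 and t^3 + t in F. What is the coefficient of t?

1

Multiply in F_2[t]: (t + 1)·(t^3 + t) = t^4 + t^3 + t^2 + t.
Reduced: t^4 + t^3 + t^2 + t.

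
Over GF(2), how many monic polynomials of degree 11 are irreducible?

Gauss's count: N_{2}(11) = (1/11) Σ_{d|11} μ(11/d)·2^d.
Divisors of 11: 1, 11; μ(11/d) for each: -1, 1.
Σ = − 2^1 + 2^11 = 2046.
N = 2046/11 = 186.

186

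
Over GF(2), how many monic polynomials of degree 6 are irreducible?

9

The number of monic irreducibles of degree 6 over GF(2) is (1/6)·Σ_{d∣6} μ(6/d) 2^d.
Divisors of 6: 1, 2, 3, 6; μ(6/d) for each: 1, -1, -1, 1.
Σ = 2^1 − 2^2 − 2^3 + 2^6 = 54.
N = 54/6 = 9.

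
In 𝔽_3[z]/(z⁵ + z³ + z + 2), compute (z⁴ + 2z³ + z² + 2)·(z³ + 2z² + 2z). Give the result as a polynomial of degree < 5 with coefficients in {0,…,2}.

2z^4 + z^2 + 2z

Multiply in 𝔽_3[z]: (z⁴ + 2z³ + z² + 2)·(z³ + 2z² + 2z) = z⁷ + z⁶ + z⁵ + z³ + z² + z.
Reduce using z⁵ ≡ 2z³ + 2z + 1 (mod z⁵ + z³ + z + 2).
Reduced: 2z⁴ + z² + 2z.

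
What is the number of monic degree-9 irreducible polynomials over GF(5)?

217000

x^(5^9) − x is the product of all monic irreducibles of degree dividing 9; Möbius inversion gives N = (1/9) Σ μ(9/d)·5^d.
Divisors of 9: 1, 3, 9; μ(9/d) for each: 0, -1, 1.
Σ = − 5^3 + 5^9 = 1953000.
N = 1953000/9 = 217000.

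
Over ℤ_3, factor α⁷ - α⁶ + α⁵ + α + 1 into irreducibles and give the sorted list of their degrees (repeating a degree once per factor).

1, 1, 2, 3

Write g(α) = α⁷ - α⁶ + α⁵ + α + 1.
Roots in ℤ_3: g(0) = 1; g(1) = 0 → root; g(2) = 0 → root.
Linear factors from roots: (α - 1), (α + 1).
Complete factorization: g(α) = (α + 1)·(α - 1)·(α² + α - 1)·(α³ + α² - α + 1).
Factor degrees with multiplicity: 1 + 1 + 2 + 3 = 7.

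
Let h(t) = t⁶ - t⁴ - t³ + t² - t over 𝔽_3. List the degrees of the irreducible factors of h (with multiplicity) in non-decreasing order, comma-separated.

1, 1, 2, 2

Roots in 𝔽_3: h(0) = 0 → root; h(1) = 2; h(2) = 0 → root.
Linear factors from roots: (t), (t + 1).
Complete factorization: h(t) = (t)·(t + 1)·(t² + 1)·(t² - t - 1).
Factor degrees with multiplicity: 1 + 1 + 2 + 2 = 6.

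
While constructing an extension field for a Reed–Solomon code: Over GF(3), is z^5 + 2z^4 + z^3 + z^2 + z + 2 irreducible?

Write m(z) = z^5 + 2z^4 + z^3 + z^2 + z + 2.
Check for roots in GF(3): m(0) = 2; m(1) = 2; m(2) = 2.
No roots, so no linear factors.
Monic irreducibles of degree 2 over GF(3): z^2 + 1, z^2 + z + 2, z^2 + 2z + 2.
None of them divide m (all give nonzero remainder).
No irreducible factor of degree ≤ 2 exists, so m is irreducible over GF(3).

Yes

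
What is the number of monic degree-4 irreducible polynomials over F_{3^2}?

The number of monic irreducibles of degree 4 over GF(9) is (1/4)·Σ_{d∣4} μ(4/d) 9^d.
Divisors of 4: 1, 2, 4; μ(4/d) for each: 0, -1, 1.
Σ = − 9^2 + 9^4 = 6480.
N = 6480/4 = 1620.

1620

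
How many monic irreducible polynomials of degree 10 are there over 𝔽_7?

x^(7^10) − x is the product of all monic irreducibles of degree dividing 10; Möbius inversion gives N = (1/10) Σ μ(10/d)·7^d.
Divisors of 10: 1, 2, 5, 10; μ(10/d) for each: 1, -1, -1, 1.
Σ = 7^1 − 7^2 − 7^5 + 7^10 = 282458400.
N = 282458400/10 = 28245840.

28245840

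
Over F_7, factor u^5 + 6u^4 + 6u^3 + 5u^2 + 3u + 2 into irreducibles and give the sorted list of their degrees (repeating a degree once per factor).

Write g(u) = u^5 + 6u^4 + 6u^3 + 5u^2 + 3u + 2.
Linear factors from roots: (u + 3).
Complete factorization: g(u) = (u + 3)·(u^2 + 5u + 2)·(u^2 + 5u + 5).
Factor degrees with multiplicity: 1 + 2 + 2 = 5.

1, 2, 2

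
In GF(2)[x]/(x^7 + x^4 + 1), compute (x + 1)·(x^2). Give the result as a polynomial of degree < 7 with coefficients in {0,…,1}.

Multiply in GF(2)[x]: (x + 1)·(x^2) = x^3 + x^2.
Reduced: x^3 + x^2.

x^3 + x^2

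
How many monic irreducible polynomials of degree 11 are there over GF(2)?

By the necklace-counting formula, N_2(11) = (1/11) Σ_{d|11} μ(11/d)·2^d.
Divisors of 11: 1, 11; μ(11/d) for each: -1, 1.
Σ = − 2^1 + 2^11 = 2046.
N = 2046/11 = 186.

186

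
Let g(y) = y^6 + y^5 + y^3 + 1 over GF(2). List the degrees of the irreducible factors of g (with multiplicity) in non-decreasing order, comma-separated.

Roots in GF(2): g(0) = 1; g(1) = 0 → root.
Linear factors from roots: (y + 1).
Complete factorization: g(y) = (y + 1)^3·(y^3 + y + 1).
Factor degrees with multiplicity: 1 + 1 + 1 + 3 = 6.

1, 1, 1, 3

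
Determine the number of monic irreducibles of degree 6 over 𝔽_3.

116

x^(3^6) − x is the product of all monic irreducibles of degree dividing 6; Möbius inversion gives N = (1/6) Σ μ(6/d)·3^d.
Divisors of 6: 1, 2, 3, 6; μ(6/d) for each: 1, -1, -1, 1.
Σ = 3^1 − 3^2 − 3^3 + 3^6 = 696.
N = 696/6 = 116.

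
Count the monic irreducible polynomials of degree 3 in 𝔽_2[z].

By the necklace-counting formula, N_2(3) = (1/3) Σ_{d|3} μ(3/d)·2^d.
Divisors of 3: 1, 3; μ(3/d) for each: -1, 1.
Σ = − 2^1 + 2^3 = 6.
N = 6/3 = 2.

2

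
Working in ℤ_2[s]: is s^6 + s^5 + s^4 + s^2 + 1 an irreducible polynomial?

Write g(s) = s^6 + s^5 + s^4 + s^2 + 1.
Check for roots in ℤ_2: g(0) = 1; g(1) = 1.
No roots, so no linear factors.
Monic irreducibles of degree 2 over GF(2): s^2 + s + 1.
None of them divide g (all give nonzero remainder).
Monic irreducibles of degree 3 over GF(2): s^3 + s + 1, s^3 + s^2 + 1.
None of them divide g (all give nonzero remainder).
No irreducible factor of degree ≤ 3 exists, so g is irreducible over GF(2).

Yes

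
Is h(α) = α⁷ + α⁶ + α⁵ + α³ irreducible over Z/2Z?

No

Check for roots in Z/2Z: h(0) = 0 → root; h(1) = 0 → root.
h(0) = 0, so (α) divides h(α); h is reducible.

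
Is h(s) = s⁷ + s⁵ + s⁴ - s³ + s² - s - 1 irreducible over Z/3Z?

Check for roots in Z/3Z: h(0) = 2; h(1) = 1; h(2) = 1.
No roots, so no linear factors.
Monic irreducibles of degree 2 over GF(3): s² + 1, s² + s - 1, s² - s - 1.
None of them divide h (all give nonzero remainder).
Degree-3 irreducible divisors: test the 8 monic irreducibles of degree 3 over GF(3).
None of them divide h (all give nonzero remainder).
No irreducible factor of degree ≤ 3 exists, so h is irreducible over GF(3).

Yes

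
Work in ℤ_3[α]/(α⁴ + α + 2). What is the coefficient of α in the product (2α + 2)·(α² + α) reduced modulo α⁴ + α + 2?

Multiply in ℤ_3[α]: (2α + 2)·(α² + α) = 2α³ + α² + 2α.
Reduced: 2α³ + α² + 2α.

2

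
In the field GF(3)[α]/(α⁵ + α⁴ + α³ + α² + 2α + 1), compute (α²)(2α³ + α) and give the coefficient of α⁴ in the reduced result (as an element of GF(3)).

1

Multiply in GF(3)[α]: (α²)·(2α³ + α) = 2α⁵ + α³.
Reduce using α⁵ ≡ 2α⁴ + 2α³ + 2α² + α + 2 (mod α⁵ + α⁴ + α³ + α² + 2α + 1).
Reduced: α⁴ + 2α³ + α² + 2α + 1.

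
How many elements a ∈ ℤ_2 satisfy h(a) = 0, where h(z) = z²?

1

Evaluate at each of the 2 elements of ℤ_2:
h(0) = 0 → root; h(1) = 1.
Roots: {0}.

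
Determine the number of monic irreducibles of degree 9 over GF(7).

The number of monic irreducibles of degree 9 over GF(7) is (1/9)·Σ_{d∣9} μ(9/d) 7^d.
Divisors of 9: 1, 3, 9; μ(9/d) for each: 0, -1, 1.
Σ = − 7^3 + 7^9 = 40353264.
N = 40353264/9 = 4483696.

4483696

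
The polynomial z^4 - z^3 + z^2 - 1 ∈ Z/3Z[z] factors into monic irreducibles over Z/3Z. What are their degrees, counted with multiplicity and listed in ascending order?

1, 1, 2

Write h(z) = z^4 - z^3 + z^2 - 1.
Roots in Z/3Z: h(0) = 2; h(1) = 0 → root; h(2) = 2.
Linear factors from roots: (z - 1).
Complete factorization: h(z) = (z - 1)^2·(z^2 + z - 1).
Factor degrees with multiplicity: 1 + 1 + 2 = 4.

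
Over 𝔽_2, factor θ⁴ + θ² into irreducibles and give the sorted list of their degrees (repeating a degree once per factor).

1, 1, 1, 1

Write g(θ) = θ⁴ + θ².
Roots in 𝔽_2: g(0) = 0 → root; g(1) = 0 → root.
Linear factors from roots: (θ), (θ + 1).
Complete factorization: g(θ) = (θ)^2·(θ + 1)^2.
Factor degrees with multiplicity: 1 + 1 + 1 + 1 = 4.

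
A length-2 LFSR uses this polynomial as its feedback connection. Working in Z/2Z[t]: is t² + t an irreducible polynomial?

No

Write f(t) = t² + t.
Check for roots in Z/2Z: f(0) = 0 → root; f(1) = 0 → root.
f(0) = 0, so (t) divides f(t); f is reducible.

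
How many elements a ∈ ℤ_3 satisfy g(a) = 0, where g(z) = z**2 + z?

Evaluate at each of the 3 elements of ℤ_3:
g(0) = 0 → root; g(1) = 2; g(2) = 0 → root.
Roots: {0, 2}.

2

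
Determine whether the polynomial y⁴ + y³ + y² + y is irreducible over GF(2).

Write g(y) = y⁴ + y³ + y² + y.
Check for roots in GF(2): g(0) = 0 → root; g(1) = 0 → root.
g(0) = 0, so (y) divides g(y); g is reducible.

No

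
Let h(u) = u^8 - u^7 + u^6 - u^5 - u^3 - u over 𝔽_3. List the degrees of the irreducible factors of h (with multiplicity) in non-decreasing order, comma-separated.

Roots in 𝔽_3: h(0) = 0 → root; h(1) = 1; h(2) = 0 → root.
Linear factors from roots: (u), (u + 1).
Complete factorization: h(u) = (u)·(u + 1)^2·(u^2 + 1)·(u^3 - u - 1).
Factor degrees with multiplicity: 1 + 1 + 1 + 2 + 3 = 8.

1, 1, 1, 2, 3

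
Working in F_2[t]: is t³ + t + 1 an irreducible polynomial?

Write P(t) = t³ + t + 1.
Check for roots in F_2: P(0) = 1; P(1) = 1.
No roots. A degree-3 polynomial over a field with no linear factor is irreducible.

Yes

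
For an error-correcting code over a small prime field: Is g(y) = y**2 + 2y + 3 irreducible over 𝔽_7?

Check for roots in 𝔽_7: g(0) = 3; g(1) = 6; g(2) = 4; g(3) = 4; g(4) = 6; g(5) = 3; g(6) = 2.
No roots. A degree-2 polynomial over a field with no linear factor is irreducible.

Yes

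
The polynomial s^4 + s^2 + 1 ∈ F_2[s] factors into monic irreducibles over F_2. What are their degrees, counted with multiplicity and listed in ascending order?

Write f(s) = s^4 + s^2 + 1.
Roots in F_2: f(0) = 1; f(1) = 1.
Complete factorization: f(s) = (s^2 + s + 1)^2.
Factor degrees with multiplicity: 2 + 2 = 4.

2, 2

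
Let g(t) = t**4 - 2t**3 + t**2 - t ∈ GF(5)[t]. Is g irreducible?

Check for roots in GF(5): g(0) = 0 → root; g(1) = 4; g(2) = 2; g(3) = 3; g(4) = 0 → root.
g(0) = 0, so (t) divides g(t); g is reducible.

No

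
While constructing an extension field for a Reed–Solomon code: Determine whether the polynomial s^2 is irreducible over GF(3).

Write h(s) = s^2.
Check for roots in GF(3): h(0) = 0 → root; h(1) = 1; h(2) = 1.
h(0) = 0, so (s) divides h(s); h is reducible.

No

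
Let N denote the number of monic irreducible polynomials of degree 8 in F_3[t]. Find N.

The number of monic irreducibles of degree 8 over GF(3) is (1/8)·Σ_{d∣8} μ(8/d) 3^d.
Divisors of 8: 1, 2, 4, 8; μ(8/d) for each: 0, 0, -1, 1.
Σ = − 3^4 + 3^8 = 6480.
N = 6480/8 = 810.

810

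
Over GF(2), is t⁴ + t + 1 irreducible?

Yes

Write h(t) = t⁴ + t + 1.
Check for roots in GF(2): h(0) = 1; h(1) = 1.
No roots, so no linear factors.
Monic irreducibles of degree 2 over GF(2): t² + t + 1.
None of them divide h (all give nonzero remainder).
No irreducible factor of degree ≤ 2 exists, so h is irreducible over GF(2).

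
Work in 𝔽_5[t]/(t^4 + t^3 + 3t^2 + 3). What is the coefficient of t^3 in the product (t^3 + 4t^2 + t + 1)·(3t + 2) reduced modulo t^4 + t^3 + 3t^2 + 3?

Multiply in 𝔽_5[t]: (t^3 + 4t^2 + t + 1)·(3t + 2) = 3t^4 + 4t^3 + t^2 + 2.
Reduce using t^4 ≡ 4t^3 + 2t^2 + 2 (mod t^4 + t^3 + 3t^2 + 3).
Reduced: t^3 + 2t^2 + 3.

1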